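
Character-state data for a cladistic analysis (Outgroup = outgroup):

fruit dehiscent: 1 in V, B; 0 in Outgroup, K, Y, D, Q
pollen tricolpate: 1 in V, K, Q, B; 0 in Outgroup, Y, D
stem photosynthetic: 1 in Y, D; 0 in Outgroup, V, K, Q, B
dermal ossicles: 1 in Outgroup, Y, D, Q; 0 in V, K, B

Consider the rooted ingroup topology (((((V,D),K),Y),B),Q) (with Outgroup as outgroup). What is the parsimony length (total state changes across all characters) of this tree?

Map each character onto (((((V,D),K),Y),B),Q) (rooted by Outgroup) and count the minimum state changes it requires (Fitch parsimony):
fruit dehiscent: 2; pollen tricolpate: 3; stem photosynthetic: 2; dermal ossicles: 3.
Total tree length = 10.

10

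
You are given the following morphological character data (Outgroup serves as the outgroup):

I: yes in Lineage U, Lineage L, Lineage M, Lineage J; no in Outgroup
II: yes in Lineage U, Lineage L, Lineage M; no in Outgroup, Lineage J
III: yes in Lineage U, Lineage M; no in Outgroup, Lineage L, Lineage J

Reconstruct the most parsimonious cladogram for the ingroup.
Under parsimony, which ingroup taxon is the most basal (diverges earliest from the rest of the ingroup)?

Lineage J

The outgroup has state 'no' for every character, so 'yes' is the derived state throughout.
All ingroup taxa share the derived state 'yes' for I; it defines the ingroup but does not resolve relationships within it.
Only Lineage L, Lineage M, and Lineage U show the derived state 'yes' for II, supporting them as a clade.
III: derived state 'yes' in Lineage M and Lineage U only — synapomorphy for {Lineage M, Lineage U}.
Most parsimonious ingroup topology: (((Lineage U,Lineage M),Lineage L),Lineage J).
Lineage J is sister to the clade containing all other ingroup taxa, so it is the earliest-diverging (most basal) ingroup lineage.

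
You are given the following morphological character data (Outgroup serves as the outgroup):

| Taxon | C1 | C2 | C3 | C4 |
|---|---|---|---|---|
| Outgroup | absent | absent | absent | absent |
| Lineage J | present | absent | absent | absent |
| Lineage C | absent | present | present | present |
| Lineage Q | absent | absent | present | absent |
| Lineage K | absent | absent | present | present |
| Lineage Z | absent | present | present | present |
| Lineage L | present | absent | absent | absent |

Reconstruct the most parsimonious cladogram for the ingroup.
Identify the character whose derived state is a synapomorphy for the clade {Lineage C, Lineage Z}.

C2

The outgroup has state 'absent' for every character, so 'present' is the derived state throughout.
Only Lineage J and Lineage L show the derived state 'present' for C1, supporting them as a clade.
C2 (derived state 'present') is shared by Lineage C and Lineage Z — a synapomorphy uniting that clade.
C3: derived state 'present' in Lineage C, Lineage K, Lineage Q, and Lineage Z only — synapomorphy for {Lineage C, Lineage K, Lineage Q, Lineage Z}.
C4 (derived state 'present') is shared by Lineage C, Lineage K, and Lineage Z — a synapomorphy uniting that clade.
Most parsimonious ingroup topology: ((Lineage J,Lineage L),(((Lineage C,Lineage Z),Lineage K),Lineage Q)).
The clade {Lineage C, Lineage Z} is supported by C2: its derived state 'present' occurs in exactly those taxa and in no other taxon (including the outgroup).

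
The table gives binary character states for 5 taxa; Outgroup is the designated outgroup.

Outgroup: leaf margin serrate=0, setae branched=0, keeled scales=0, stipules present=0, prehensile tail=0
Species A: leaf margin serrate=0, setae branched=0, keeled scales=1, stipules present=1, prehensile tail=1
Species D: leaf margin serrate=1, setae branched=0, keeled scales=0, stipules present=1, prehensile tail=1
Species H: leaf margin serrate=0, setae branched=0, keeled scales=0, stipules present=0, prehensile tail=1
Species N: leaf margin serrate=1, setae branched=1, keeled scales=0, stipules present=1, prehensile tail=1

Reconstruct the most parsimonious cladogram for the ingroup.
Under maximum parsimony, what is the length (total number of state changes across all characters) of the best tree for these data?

The outgroup has state '0' for every character, so '1' is the derived state throughout.
leaf margin serrate: derived state '1' in Species D and Species N only — synapomorphy for {Species D, Species N}.
setae branched: derived state '1' in Species N only — an autapomorphy, so it tells us nothing about relationships among taxa.
keeled scales: derived state '1' in Species A only — an autapomorphy, so it tells us nothing about relationships among taxa.
stipules present: derived state '1' in Species A, Species D, and Species N only — synapomorphy for {Species A, Species D, Species N}.
All ingroup taxa share the derived state '1' for prehensile tail; it defines the ingroup but does not resolve relationships within it.
Most parsimonious ingroup topology: ((Species A,(Species D,Species N)),Species H).
Changes per character on this tree: leaf margin serrate: 1; setae branched: 1; keeled scales: 1; stipules present: 1; prehensile tail: 1.
Total = 5.

5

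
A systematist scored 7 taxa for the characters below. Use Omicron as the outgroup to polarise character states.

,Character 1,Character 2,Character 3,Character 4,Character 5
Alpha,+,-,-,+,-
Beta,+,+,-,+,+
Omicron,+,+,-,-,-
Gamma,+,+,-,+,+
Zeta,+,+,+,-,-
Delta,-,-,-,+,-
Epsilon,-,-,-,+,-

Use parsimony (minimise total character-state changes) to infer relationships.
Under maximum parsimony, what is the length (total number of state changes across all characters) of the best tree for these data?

5

Character polarity is set by the outgroup: the derived state is whichever differs from the outgroup's state, so for Character 1, Character 2 the derived state is '-', and for the remaining characters it is '+'.
Character 1: derived state '-' in Delta and Epsilon only — synapomorphy for {Delta, Epsilon}.
Only Alpha, Delta, and Epsilon show the derived state '-' for Character 2, supporting them as a clade.
Character 3 (derived state '+') is unique to Zeta (autapomorphy; uninformative for grouping).
Character 4 (derived state '+') is shared by Alpha, Beta, Delta, Epsilon, and Gamma — a synapomorphy uniting that clade.
Character 5 (derived state '+') is shared by Beta and Gamma — a synapomorphy uniting that clade.
Most parsimonious ingroup topology: (((Beta,Gamma),(Alpha,(Delta,Epsilon))),Zeta).
Changes per character on this tree: Character 1: 1; Character 2: 1; Character 3: 1; Character 4: 1; Character 5: 1.
Total = 5.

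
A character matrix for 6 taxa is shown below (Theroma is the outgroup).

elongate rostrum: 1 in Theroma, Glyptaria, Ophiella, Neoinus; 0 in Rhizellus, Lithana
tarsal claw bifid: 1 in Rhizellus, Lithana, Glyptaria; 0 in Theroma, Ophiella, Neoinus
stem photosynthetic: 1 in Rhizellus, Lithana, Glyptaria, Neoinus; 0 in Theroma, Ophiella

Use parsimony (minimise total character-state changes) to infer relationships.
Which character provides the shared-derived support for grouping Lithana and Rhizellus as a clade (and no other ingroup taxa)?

elongate rostrum

Character polarity is set by the outgroup: the derived state is whichever differs from the outgroup's state, so for elongate rostrum the derived state is '0', and for the remaining characters it is '1'.
Only Lithana and Rhizellus show the derived state '0' for elongate rostrum, supporting them as a clade.
tarsal claw bifid: derived state '1' in Glyptaria, Lithana, and Rhizellus only — synapomorphy for {Glyptaria, Lithana, Rhizellus}.
Only Glyptaria, Lithana, Neoinus, and Rhizellus show the derived state '1' for stem photosynthetic, supporting them as a clade.
Most parsimonious ingroup topology: ((((Rhizellus,Lithana),Glyptaria),Neoinus),Ophiella).
The clade {Lithana, Rhizellus} is supported by elongate rostrum: its derived state '0' occurs in exactly those taxa and in no other taxon (including the outgroup).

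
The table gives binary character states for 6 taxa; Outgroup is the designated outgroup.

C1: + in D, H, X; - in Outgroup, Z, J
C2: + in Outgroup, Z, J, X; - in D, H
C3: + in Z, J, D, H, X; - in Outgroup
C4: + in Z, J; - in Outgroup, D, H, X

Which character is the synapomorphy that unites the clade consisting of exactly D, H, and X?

Character polarity is set by the outgroup: the derived state is whichever differs from the outgroup's state, so for C2 the derived state is '-', and for the remaining characters it is '+'.
C1 (derived state '+') is shared by D, H, and X — a synapomorphy uniting that clade.
C2 (derived state '-') is shared by D and H — a synapomorphy uniting that clade.
C3 (derived state '+') is shared by all ingroup taxa — unites the whole ingroup.
C4 (derived state '+') is shared by J and Z — a synapomorphy uniting that clade.
Most parsimonious ingroup topology: ((Z,J),((D,H),X)).
The clade {D, H, X} is supported by C1: its derived state '+' occurs in exactly those taxa and in no other taxon (including the outgroup).

C1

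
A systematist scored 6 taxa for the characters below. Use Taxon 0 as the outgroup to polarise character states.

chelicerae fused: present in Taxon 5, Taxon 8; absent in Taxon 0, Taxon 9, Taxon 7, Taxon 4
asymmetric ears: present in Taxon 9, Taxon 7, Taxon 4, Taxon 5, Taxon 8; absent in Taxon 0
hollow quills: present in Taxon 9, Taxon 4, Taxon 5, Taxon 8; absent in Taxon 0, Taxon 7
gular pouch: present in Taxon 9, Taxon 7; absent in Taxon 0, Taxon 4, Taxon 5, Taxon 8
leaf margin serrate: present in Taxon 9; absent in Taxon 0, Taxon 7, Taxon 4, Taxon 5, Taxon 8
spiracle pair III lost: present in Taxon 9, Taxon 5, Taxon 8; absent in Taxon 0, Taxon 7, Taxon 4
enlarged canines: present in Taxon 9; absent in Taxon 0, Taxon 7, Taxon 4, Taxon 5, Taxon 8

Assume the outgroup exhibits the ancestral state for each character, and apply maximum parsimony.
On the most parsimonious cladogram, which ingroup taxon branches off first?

The outgroup has state 'absent' for every character, so 'present' is the derived state throughout.
chelicerae fused (derived state 'present') is shared by Taxon 5 and Taxon 8 — a synapomorphy uniting that clade.
asymmetric ears (derived state 'present') is shared by all ingroup taxa — unites the whole ingroup.
Only Taxon 4, Taxon 5, Taxon 8, and Taxon 9 show the derived state 'present' for hollow quills, supporting them as a clade.
gular pouch (state 'present') occurs in Taxon 7 and Taxon 9 but conflicts with the nesting implied by the other characters — most parsimoniously interpreted as homoplasy.
leaf margin serrate (derived state 'present') is unique to Taxon 9 (autapomorphy; uninformative for grouping).
spiracle pair III lost (derived state 'present') is shared by Taxon 5, Taxon 8, and Taxon 9 — a synapomorphy uniting that clade.
enlarged canines: derived state 'present' in Taxon 9 only — an autapomorphy, so it tells us nothing about relationships among taxa.
Most parsimonious ingroup topology: (((Taxon 9,(Taxon 5,Taxon 8)),Taxon 4),Taxon 7).
Taxon 7 is sister to the clade containing all other ingroup taxa, so it is the earliest-diverging (most basal) ingroup lineage.

Taxon 7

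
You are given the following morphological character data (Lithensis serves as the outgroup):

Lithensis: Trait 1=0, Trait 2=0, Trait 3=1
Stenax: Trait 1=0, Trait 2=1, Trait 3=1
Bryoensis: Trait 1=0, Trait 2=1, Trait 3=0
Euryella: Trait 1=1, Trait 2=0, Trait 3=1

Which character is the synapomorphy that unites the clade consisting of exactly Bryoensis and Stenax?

Trait 2

Character polarity is set by the outgroup: the derived state is whichever differs from the outgroup's state, so for Trait 3 the derived state is '0', and for the remaining characters it is '1'.
Trait 1 (derived state '1') is unique to Euryella (autapomorphy; uninformative for grouping).
Trait 2: derived state '1' in Bryoensis and Stenax only — synapomorphy for {Bryoensis, Stenax}.
Trait 3: derived state '0' in Bryoensis only — an autapomorphy, so it tells us nothing about relationships among taxa.
Most parsimonious ingroup topology: ((Stenax,Bryoensis),Euryella).
The clade {Bryoensis, Stenax} is supported by Trait 2: its derived state '1' occurs in exactly those taxa and in no other taxon (including the outgroup).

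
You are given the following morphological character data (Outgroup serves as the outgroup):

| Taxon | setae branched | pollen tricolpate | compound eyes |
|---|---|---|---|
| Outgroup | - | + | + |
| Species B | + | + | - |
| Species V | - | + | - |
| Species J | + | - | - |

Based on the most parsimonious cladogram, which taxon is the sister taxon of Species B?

Character polarity is set by the outgroup: the derived state is whichever differs from the outgroup's state, so for pollen tricolpate, compound eyes the derived state is '-', and for the remaining characters it is '+'.
setae branched: derived state '+' in Species B and Species J only — synapomorphy for {Species B, Species J}.
pollen tricolpate (derived state '-') is unique to Species J (autapomorphy; uninformative for grouping).
All ingroup taxa share the derived state '-' for compound eyes; it defines the ingroup but does not resolve relationships within it.
Most parsimonious ingroup topology: ((Species B,Species J),Species V).
Species B and Species J form a cherry on this tree, so they are sister taxa.

Species J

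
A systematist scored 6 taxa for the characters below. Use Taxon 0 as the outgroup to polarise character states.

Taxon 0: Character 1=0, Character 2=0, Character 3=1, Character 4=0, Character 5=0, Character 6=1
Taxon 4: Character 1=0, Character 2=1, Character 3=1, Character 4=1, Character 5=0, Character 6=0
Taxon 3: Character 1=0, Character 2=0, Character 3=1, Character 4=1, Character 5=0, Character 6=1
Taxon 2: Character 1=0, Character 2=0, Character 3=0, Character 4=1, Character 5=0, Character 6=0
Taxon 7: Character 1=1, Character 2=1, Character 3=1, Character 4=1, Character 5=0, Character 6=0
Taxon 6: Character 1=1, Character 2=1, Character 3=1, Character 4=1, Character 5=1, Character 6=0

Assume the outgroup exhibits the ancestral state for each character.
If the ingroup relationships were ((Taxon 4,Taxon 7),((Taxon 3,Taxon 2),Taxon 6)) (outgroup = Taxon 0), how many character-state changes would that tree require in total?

9

Map each character onto ((Taxon 4,Taxon 7),((Taxon 3,Taxon 2),Taxon 6)) (rooted by Taxon 0) and count the minimum state changes it requires (Fitch parsimony):
Character 1: 2; Character 2: 2; Character 3: 1; Character 4: 1; Character 5: 1; Character 6: 2.
Total tree length = 9.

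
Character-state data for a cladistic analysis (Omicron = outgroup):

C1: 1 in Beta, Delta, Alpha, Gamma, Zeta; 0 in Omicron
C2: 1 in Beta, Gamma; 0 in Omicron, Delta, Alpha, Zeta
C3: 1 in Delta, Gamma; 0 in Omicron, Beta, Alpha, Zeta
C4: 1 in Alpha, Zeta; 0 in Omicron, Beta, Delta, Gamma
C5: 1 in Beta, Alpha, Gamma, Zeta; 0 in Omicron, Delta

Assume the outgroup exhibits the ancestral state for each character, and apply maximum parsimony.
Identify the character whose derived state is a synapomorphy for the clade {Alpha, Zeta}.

C4

The outgroup has state '0' for every character, so '1' is the derived state throughout.
C1 (derived state '1') is shared by all ingroup taxa — unites the whole ingroup.
Only Beta and Gamma show the derived state '1' for C2, supporting them as a clade.
C3 groups Delta and Gamma, which is incompatible with the clades supported by the remaining characters; treating it as convergent (homoplasy) costs fewer steps than any alternative tree.
C4: derived state '1' in Alpha and Zeta only — synapomorphy for {Alpha, Zeta}.
C5: derived state '1' in Alpha, Beta, Gamma, and Zeta only — synapomorphy for {Alpha, Beta, Gamma, Zeta}.
Most parsimonious ingroup topology: (((Beta,Gamma),(Alpha,Zeta)),Delta).
The clade {Alpha, Zeta} is supported by C4: its derived state '1' occurs in exactly those taxa and in no other taxon (including the outgroup).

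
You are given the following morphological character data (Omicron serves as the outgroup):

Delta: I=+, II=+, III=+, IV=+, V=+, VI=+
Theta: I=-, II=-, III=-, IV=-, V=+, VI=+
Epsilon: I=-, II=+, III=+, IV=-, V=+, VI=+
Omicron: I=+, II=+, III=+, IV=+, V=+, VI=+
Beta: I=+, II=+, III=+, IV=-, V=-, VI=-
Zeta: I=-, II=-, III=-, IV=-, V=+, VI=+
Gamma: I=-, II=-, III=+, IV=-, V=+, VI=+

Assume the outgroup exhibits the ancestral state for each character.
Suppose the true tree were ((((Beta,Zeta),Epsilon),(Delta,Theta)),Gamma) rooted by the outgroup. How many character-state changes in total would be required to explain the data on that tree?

12

Map each character onto ((((Beta,Zeta),Epsilon),(Delta,Theta)),Gamma) (rooted by Omicron) and count the minimum state changes it requires (Fitch parsimony):
I: 3; II: 3; III: 2; IV: 2; V: 1; VI: 1.
Total tree length = 12.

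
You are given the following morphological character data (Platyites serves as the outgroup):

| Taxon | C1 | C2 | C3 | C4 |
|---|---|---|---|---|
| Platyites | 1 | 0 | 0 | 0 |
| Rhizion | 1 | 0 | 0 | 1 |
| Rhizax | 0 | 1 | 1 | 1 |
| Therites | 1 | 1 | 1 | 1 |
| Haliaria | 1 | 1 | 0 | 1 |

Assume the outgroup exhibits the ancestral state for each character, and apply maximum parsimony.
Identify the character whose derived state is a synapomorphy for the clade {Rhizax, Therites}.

Character polarity is set by the outgroup: the derived state is whichever differs from the outgroup's state, so for C1 the derived state is '0', and for the remaining characters it is '1'.
C1 (derived state '0') is unique to Rhizax (autapomorphy; uninformative for grouping).
C2: derived state '1' in Haliaria, Rhizax, and Therites only — synapomorphy for {Haliaria, Rhizax, Therites}.
C3 (derived state '1') is shared by Rhizax and Therites — a synapomorphy uniting that clade.
All ingroup taxa share the derived state '1' for C4; it defines the ingroup but does not resolve relationships within it.
Most parsimonious ingroup topology: (Rhizion,((Rhizax,Therites),Haliaria)).
The clade {Rhizax, Therites} is supported by C3: its derived state '1' occurs in exactly those taxa and in no other taxon (including the outgroup).

C3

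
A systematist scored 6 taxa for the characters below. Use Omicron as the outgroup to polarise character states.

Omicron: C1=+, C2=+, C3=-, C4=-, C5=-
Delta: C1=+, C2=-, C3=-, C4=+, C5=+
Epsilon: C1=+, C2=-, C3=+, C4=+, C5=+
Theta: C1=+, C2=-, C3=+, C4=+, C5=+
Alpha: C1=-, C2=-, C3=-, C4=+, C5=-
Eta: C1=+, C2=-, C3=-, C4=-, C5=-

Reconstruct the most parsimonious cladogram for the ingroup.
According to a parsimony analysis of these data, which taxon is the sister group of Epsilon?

Theta

Character polarity is set by the outgroup: the derived state is whichever differs from the outgroup's state, so for C1, C2 the derived state is '-', and for the remaining characters it is '+'.
C1: derived state '-' in Alpha only — an autapomorphy, so it tells us nothing about relationships among taxa.
C2 (derived state '-') is shared by all ingroup taxa — unites the whole ingroup.
C3 (derived state '+') is shared by Epsilon and Theta — a synapomorphy uniting that clade.
Only Alpha, Delta, Epsilon, and Theta show the derived state '+' for C4, supporting them as a clade.
Only Delta, Epsilon, and Theta show the derived state '+' for C5, supporting them as a clade.
Most parsimonious ingroup topology: ((((Theta,Epsilon),Delta),Alpha),Eta).
Epsilon and Theta form a cherry on this tree, so they are sister taxa.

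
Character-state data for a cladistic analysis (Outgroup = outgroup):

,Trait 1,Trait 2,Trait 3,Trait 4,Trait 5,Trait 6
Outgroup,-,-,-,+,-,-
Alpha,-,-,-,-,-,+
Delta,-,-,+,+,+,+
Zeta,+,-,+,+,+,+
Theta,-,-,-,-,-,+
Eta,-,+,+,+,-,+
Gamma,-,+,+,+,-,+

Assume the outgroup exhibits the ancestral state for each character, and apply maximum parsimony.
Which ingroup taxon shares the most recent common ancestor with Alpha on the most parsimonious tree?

Theta

Character polarity is set by the outgroup: the derived state is whichever differs from the outgroup's state, so for Trait 4 the derived state is '-', and for the remaining characters it is '+'.
Trait 1: derived state '+' in Zeta only — an autapomorphy, so it tells us nothing about relationships among taxa.
Trait 2 (derived state '+') is shared by Eta and Gamma — a synapomorphy uniting that clade.
Trait 3: derived state '+' in Delta, Eta, Gamma, and Zeta only — synapomorphy for {Delta, Eta, Gamma, Zeta}.
Trait 4: derived state '-' in Alpha and Theta only — synapomorphy for {Alpha, Theta}.
Trait 5 (derived state '+') is shared by Delta and Zeta — a synapomorphy uniting that clade.
All ingroup taxa share the derived state '+' for Trait 6; it defines the ingroup but does not resolve relationships within it.
Most parsimonious ingroup topology: (((Eta,Gamma),(Zeta,Delta)),(Alpha,Theta)).
Alpha and Theta form a cherry on this tree, so they are sister taxa.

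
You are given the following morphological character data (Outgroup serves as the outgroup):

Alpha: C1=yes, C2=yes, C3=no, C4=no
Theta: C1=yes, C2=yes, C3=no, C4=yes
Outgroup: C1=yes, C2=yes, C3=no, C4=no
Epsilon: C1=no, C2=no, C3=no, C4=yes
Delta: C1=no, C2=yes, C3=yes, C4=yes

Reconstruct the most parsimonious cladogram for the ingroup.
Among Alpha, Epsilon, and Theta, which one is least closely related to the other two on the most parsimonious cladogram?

Alpha

Character polarity is set by the outgroup: the derived state is whichever differs from the outgroup's state, so for C1, C2 the derived state is 'no', and for the remaining characters it is 'yes'.
C1 (derived state 'no') is shared by Delta and Epsilon — a synapomorphy uniting that clade.
C2: derived state 'no' in Epsilon only — an autapomorphy, so it tells us nothing about relationships among taxa.
C3 (derived state 'yes') is unique to Delta (autapomorphy; uninformative for grouping).
C4: derived state 'yes' in Delta, Epsilon, and Theta only — synapomorphy for {Delta, Epsilon, Theta}.
Most parsimonious ingroup topology: (Alpha,(Theta,(Delta,Epsilon))).
Epsilon and Theta share a more recent common ancestor with each other than either does with Alpha, so Alpha is the least closely related of the three.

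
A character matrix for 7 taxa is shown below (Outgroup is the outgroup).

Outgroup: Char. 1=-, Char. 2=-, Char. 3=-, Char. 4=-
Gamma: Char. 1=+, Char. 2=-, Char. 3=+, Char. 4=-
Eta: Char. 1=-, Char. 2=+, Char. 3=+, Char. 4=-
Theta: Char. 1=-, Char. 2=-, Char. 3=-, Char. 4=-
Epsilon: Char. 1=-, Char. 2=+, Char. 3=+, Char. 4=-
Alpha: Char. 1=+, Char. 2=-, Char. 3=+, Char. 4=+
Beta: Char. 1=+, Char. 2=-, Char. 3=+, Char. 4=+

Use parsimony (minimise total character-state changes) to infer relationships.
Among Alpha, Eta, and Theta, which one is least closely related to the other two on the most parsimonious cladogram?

The outgroup has state '-' for every character, so '+' is the derived state throughout.
Only Alpha, Beta, and Gamma show the derived state '+' for Char. 1, supporting them as a clade.
Only Epsilon and Eta show the derived state '+' for Char. 2, supporting them as a clade.
Char. 3 (derived state '+') is shared by Alpha, Beta, Epsilon, Eta, and Gamma — a synapomorphy uniting that clade.
Only Alpha and Beta show the derived state '+' for Char. 4, supporting them as a clade.
Most parsimonious ingroup topology: (((Gamma,(Alpha,Beta)),(Eta,Epsilon)),Theta).
Alpha and Eta share a more recent common ancestor with each other than either does with Theta, so Theta is the least closely related of the three.

Theta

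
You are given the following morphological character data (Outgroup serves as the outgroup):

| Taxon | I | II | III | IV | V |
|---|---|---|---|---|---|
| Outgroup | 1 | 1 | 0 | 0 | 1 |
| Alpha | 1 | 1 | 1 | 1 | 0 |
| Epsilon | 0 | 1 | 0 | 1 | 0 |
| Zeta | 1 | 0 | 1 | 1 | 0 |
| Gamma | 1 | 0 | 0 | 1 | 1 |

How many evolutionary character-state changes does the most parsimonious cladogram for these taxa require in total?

6

Character polarity is set by the outgroup: the derived state is whichever differs from the outgroup's state, so for I, II, V the derived state is '0', and for the remaining characters it is '1'.
I: derived state '0' in Epsilon only — an autapomorphy, so it tells us nothing about relationships among taxa.
II (state '0') occurs in Gamma and Zeta but conflicts with the nesting implied by the other characters — most parsimoniously interpreted as homoplasy.
Only Alpha and Zeta show the derived state '1' for III, supporting them as a clade.
IV (derived state '1') is shared by all ingroup taxa — unites the whole ingroup.
Only Alpha, Epsilon, and Zeta show the derived state '0' for V, supporting them as a clade.
Most parsimonious ingroup topology: (((Alpha,Zeta),Epsilon),Gamma).
Changes per character on this tree: I: 1; II: 2; III: 1; IV: 1; V: 1.
Total = 6.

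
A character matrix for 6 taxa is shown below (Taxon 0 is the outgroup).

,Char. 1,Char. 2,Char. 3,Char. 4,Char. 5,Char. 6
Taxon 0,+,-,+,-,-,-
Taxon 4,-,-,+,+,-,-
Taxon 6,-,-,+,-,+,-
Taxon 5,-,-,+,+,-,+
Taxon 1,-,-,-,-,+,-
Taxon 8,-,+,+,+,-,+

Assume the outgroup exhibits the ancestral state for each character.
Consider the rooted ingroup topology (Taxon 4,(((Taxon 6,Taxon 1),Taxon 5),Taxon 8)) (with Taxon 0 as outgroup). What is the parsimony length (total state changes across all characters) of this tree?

8

Map each character onto (Taxon 4,(((Taxon 6,Taxon 1),Taxon 5),Taxon 8)) (rooted by Taxon 0) and count the minimum state changes it requires (Fitch parsimony):
Char. 1: 1; Char. 2: 1; Char. 3: 1; Char. 4: 2; Char. 5: 1; Char. 6: 2.
Total tree length = 8.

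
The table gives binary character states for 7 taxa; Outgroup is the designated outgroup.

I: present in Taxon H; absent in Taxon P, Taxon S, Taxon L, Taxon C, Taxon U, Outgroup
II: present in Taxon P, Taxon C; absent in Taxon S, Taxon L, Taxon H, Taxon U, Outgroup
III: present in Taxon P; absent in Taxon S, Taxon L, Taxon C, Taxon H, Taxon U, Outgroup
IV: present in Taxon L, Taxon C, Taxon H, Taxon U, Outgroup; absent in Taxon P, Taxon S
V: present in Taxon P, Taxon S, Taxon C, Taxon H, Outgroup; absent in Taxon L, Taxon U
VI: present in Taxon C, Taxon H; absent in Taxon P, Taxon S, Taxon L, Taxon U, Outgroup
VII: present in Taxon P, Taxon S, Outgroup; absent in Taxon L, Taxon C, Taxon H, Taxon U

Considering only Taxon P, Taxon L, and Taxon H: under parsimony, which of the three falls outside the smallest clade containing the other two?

Character polarity is set by the outgroup: the derived state is whichever differs from the outgroup's state, so for IV, V, VII the derived state is 'absent', and for the remaining characters it is 'present'.
I (derived state 'present') is unique to Taxon H (autapomorphy; uninformative for grouping).
II groups Taxon C and Taxon P, which is incompatible with the clades supported by the remaining characters; treating it as convergent (homoplasy) costs fewer steps than any alternative tree.
III: derived state 'present' in Taxon P only — an autapomorphy, so it tells us nothing about relationships among taxa.
IV: derived state 'absent' in Taxon P and Taxon S only — synapomorphy for {Taxon P, Taxon S}.
V (derived state 'absent') is shared by Taxon L and Taxon U — a synapomorphy uniting that clade.
VI: derived state 'present' in Taxon C and Taxon H only — synapomorphy for {Taxon C, Taxon H}.
VII: derived state 'absent' in Taxon C, Taxon H, Taxon L, and Taxon U only — synapomorphy for {Taxon C, Taxon H, Taxon L, Taxon U}.
Most parsimonious ingroup topology: (((Taxon C,Taxon H),(Taxon L,Taxon U)),(Taxon S,Taxon P)).
Taxon L and Taxon H share a more recent common ancestor with each other than either does with Taxon P, so Taxon P is the least closely related of the three.

Taxon P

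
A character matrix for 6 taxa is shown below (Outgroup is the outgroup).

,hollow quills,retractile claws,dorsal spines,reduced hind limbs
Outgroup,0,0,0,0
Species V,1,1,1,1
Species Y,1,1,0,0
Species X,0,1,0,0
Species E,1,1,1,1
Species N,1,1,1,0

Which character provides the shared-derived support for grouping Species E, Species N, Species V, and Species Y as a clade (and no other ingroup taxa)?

The outgroup has state '0' for every character, so '1' is the derived state throughout.
hollow quills: derived state '1' in Species E, Species N, Species V, and Species Y only — synapomorphy for {Species E, Species N, Species V, Species Y}.
All ingroup taxa share the derived state '1' for retractile claws; it defines the ingroup but does not resolve relationships within it.
Only Species E, Species N, and Species V show the derived state '1' for dorsal spines, supporting them as a clade.
reduced hind limbs (derived state '1') is shared by Species E and Species V — a synapomorphy uniting that clade.
Most parsimonious ingroup topology: ((((Species V,Species E),Species N),Species Y),Species X).
The clade {Species E, Species N, Species V, Species Y} is supported by hollow quills: its derived state '1' occurs in exactly those taxa and in no other taxon (including the outgroup).

hollow quills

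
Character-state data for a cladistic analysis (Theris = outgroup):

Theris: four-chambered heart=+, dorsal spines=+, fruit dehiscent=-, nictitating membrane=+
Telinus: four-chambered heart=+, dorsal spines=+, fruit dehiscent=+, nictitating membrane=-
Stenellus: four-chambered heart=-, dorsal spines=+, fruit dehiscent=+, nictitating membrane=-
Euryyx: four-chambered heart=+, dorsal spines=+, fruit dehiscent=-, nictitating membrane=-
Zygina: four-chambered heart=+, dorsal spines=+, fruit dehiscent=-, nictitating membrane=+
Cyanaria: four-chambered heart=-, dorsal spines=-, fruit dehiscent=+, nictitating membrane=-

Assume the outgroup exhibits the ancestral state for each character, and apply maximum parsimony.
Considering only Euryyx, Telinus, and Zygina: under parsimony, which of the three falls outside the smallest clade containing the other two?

Zygina

Character polarity is set by the outgroup: the derived state is whichever differs from the outgroup's state, so for four-chambered heart, dorsal spines, nictitating membrane the derived state is '-', and for the remaining characters it is '+'.
Only Cyanaria and Stenellus show the derived state '-' for four-chambered heart, supporting them as a clade.
dorsal spines: derived state '-' in Cyanaria only — an autapomorphy, so it tells us nothing about relationships among taxa.
fruit dehiscent (derived state '+') is shared by Cyanaria, Stenellus, and Telinus — a synapomorphy uniting that clade.
nictitating membrane: derived state '-' in Cyanaria, Euryyx, Stenellus, and Telinus only — synapomorphy for {Cyanaria, Euryyx, Stenellus, Telinus}.
Most parsimonious ingroup topology: (((Telinus,(Stenellus,Cyanaria)),Euryyx),Zygina).
Telinus and Euryyx share a more recent common ancestor with each other than either does with Zygina, so Zygina is the least closely related of the three.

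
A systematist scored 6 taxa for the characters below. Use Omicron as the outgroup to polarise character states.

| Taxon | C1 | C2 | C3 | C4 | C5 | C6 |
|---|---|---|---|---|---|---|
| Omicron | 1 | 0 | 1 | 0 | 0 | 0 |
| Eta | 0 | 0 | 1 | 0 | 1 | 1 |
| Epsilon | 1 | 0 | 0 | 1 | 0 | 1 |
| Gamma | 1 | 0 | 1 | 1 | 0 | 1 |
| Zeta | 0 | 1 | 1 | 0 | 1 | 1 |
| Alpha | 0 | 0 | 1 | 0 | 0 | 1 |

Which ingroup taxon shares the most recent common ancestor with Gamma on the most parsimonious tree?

Character polarity is set by the outgroup: the derived state is whichever differs from the outgroup's state, so for C1, C3 the derived state is '0', and for the remaining characters it is '1'.
C1 (derived state '0') is shared by Alpha, Eta, and Zeta — a synapomorphy uniting that clade.
C2 (derived state '1') is unique to Zeta (autapomorphy; uninformative for grouping).
C3: derived state '0' in Epsilon only — an autapomorphy, so it tells us nothing about relationships among taxa.
C4: derived state '1' in Epsilon and Gamma only — synapomorphy for {Epsilon, Gamma}.
C5: derived state '1' in Eta and Zeta only — synapomorphy for {Eta, Zeta}.
C6 (derived state '1') is shared by all ingroup taxa — unites the whole ingroup.
Most parsimonious ingroup topology: (((Eta,Zeta),Alpha),(Epsilon,Gamma)).
Gamma and Epsilon form a cherry on this tree, so they are sister taxa.

Epsilon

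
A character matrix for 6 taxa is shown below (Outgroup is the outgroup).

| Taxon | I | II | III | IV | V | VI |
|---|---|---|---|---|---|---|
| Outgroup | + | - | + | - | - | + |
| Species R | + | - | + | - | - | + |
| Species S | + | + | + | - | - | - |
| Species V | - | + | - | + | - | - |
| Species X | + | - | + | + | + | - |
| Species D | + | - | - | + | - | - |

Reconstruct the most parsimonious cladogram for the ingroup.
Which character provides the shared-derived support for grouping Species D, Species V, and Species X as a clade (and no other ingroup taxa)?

Character polarity is set by the outgroup: the derived state is whichever differs from the outgroup's state, so for I, III, VI the derived state is '-', and for the remaining characters it is '+'.
I (derived state '-') is unique to Species V (autapomorphy; uninformative for grouping).
II groups Species S and Species V, which is incompatible with the clades supported by the remaining characters; treating it as convergent (homoplasy) costs fewer steps than any alternative tree.
III (derived state '-') is shared by Species D and Species V — a synapomorphy uniting that clade.
Only Species D, Species V, and Species X show the derived state '+' for IV, supporting them as a clade.
V (derived state '+') is unique to Species X (autapomorphy; uninformative for grouping).
VI: derived state '-' in Species D, Species S, Species V, and Species X only — synapomorphy for {Species D, Species S, Species V, Species X}.
Most parsimonious ingroup topology: (Species R,(Species S,((Species V,Species D),Species X))).
The clade {Species D, Species V, Species X} is supported by IV: its derived state '+' occurs in exactly those taxa and in no other taxon (including the outgroup).

IV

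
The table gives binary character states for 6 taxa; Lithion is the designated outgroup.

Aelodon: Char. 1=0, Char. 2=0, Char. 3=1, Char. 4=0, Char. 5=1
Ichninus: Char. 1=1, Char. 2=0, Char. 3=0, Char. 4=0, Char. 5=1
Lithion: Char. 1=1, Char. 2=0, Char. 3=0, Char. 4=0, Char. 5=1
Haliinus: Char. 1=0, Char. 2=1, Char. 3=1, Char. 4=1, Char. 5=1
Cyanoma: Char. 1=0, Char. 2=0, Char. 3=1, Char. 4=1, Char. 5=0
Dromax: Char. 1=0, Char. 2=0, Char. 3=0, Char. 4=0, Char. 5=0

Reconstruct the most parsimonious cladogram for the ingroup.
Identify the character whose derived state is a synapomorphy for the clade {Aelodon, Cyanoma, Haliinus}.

Character polarity is set by the outgroup: the derived state is whichever differs from the outgroup's state, so for Char. 1, Char. 5 the derived state is '0', and for the remaining characters it is '1'.
Only Aelodon, Cyanoma, Dromax, and Haliinus show the derived state '0' for Char. 1, supporting them as a clade.
Char. 2 (derived state '1') is unique to Haliinus (autapomorphy; uninformative for grouping).
Char. 3: derived state '1' in Aelodon, Cyanoma, and Haliinus only — synapomorphy for {Aelodon, Cyanoma, Haliinus}.
Char. 4: derived state '1' in Cyanoma and Haliinus only — synapomorphy for {Cyanoma, Haliinus}.
Char. 5 groups Cyanoma and Dromax, which is incompatible with the clades supported by the remaining characters; treating it as convergent (homoplasy) costs fewer steps than any alternative tree.
Most parsimonious ingroup topology: ((((Cyanoma,Haliinus),Aelodon),Dromax),Ichninus).
The clade {Aelodon, Cyanoma, Haliinus} is supported by Char. 3: its derived state '1' occurs in exactly those taxa and in no other taxon (including the outgroup).

Char. 3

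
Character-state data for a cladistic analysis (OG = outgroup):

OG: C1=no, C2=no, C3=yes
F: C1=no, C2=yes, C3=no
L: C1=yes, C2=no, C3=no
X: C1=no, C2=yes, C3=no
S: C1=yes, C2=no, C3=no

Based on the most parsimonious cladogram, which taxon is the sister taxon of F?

X

Character polarity is set by the outgroup: the derived state is whichever differs from the outgroup's state, so for C3 the derived state is 'no', and for the remaining characters it is 'yes'.
Only L and S show the derived state 'yes' for C1, supporting them as a clade.
C2: derived state 'yes' in F and X only — synapomorphy for {F, X}.
All ingroup taxa share the derived state 'no' for C3; it defines the ingroup but does not resolve relationships within it.
Most parsimonious ingroup topology: ((F,X),(L,S)).
F and X form a cherry on this tree, so they are sister taxa.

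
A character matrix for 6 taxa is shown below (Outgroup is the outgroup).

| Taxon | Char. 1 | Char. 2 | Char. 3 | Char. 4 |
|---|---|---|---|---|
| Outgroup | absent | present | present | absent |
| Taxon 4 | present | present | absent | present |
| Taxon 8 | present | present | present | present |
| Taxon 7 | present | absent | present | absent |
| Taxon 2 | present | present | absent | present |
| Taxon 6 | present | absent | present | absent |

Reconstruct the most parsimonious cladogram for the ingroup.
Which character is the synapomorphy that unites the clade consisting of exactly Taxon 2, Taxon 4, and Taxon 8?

Character polarity is set by the outgroup: the derived state is whichever differs from the outgroup's state, so for Char. 2, Char. 3 the derived state is 'absent', and for the remaining characters it is 'present'.
All ingroup taxa share the derived state 'present' for Char. 1; it defines the ingroup but does not resolve relationships within it.
Char. 2: derived state 'absent' in Taxon 6 and Taxon 7 only — synapomorphy for {Taxon 6, Taxon 7}.
Char. 3 (derived state 'absent') is shared by Taxon 2 and Taxon 4 — a synapomorphy uniting that clade.
Char. 4: derived state 'present' in Taxon 2, Taxon 4, and Taxon 8 only — synapomorphy for {Taxon 2, Taxon 4, Taxon 8}.
Most parsimonious ingroup topology: (((Taxon 4,Taxon 2),Taxon 8),(Taxon 7,Taxon 6)).
The clade {Taxon 2, Taxon 4, Taxon 8} is supported by Char. 4: its derived state 'present' occurs in exactly those taxa and in no other taxon (including the outgroup).

Char. 4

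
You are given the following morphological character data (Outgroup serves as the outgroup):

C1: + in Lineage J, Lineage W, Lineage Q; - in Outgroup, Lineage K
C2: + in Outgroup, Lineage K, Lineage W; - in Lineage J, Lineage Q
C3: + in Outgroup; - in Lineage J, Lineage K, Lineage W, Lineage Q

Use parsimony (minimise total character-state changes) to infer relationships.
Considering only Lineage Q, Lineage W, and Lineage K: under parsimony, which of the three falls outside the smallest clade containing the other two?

Lineage K

Character polarity is set by the outgroup: the derived state is whichever differs from the outgroup's state, so for C2, C3 the derived state is '-', and for the remaining characters it is '+'.
Only Lineage J, Lineage Q, and Lineage W show the derived state '+' for C1, supporting them as a clade.
C2 (derived state '-') is shared by Lineage J and Lineage Q — a synapomorphy uniting that clade.
All ingroup taxa share the derived state '-' for C3; it defines the ingroup but does not resolve relationships within it.
Most parsimonious ingroup topology: (((Lineage J,Lineage Q),Lineage W),Lineage K).
Lineage W and Lineage Q share a more recent common ancestor with each other than either does with Lineage K, so Lineage K is the least closely related of the three.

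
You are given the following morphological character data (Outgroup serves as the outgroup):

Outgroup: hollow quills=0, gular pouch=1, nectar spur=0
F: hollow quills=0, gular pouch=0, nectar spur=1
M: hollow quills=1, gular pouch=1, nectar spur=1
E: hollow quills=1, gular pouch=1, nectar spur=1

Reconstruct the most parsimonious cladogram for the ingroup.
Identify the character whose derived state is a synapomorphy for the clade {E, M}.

hollow quills

Character polarity is set by the outgroup: the derived state is whichever differs from the outgroup's state, so for gular pouch the derived state is '0', and for the remaining characters it is '1'.
hollow quills: derived state '1' in E and M only — synapomorphy for {E, M}.
gular pouch (derived state '0') is unique to F (autapomorphy; uninformative for grouping).
All ingroup taxa share the derived state '1' for nectar spur; it defines the ingroup but does not resolve relationships within it.
Most parsimonious ingroup topology: (F,(M,E)).
The clade {E, M} is supported by hollow quills: its derived state '1' occurs in exactly those taxa and in no other taxon (including the outgroup).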